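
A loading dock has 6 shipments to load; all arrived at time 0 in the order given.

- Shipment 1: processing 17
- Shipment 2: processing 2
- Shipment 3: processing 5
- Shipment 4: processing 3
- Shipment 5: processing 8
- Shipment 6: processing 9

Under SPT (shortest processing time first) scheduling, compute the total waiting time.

SPT (increasing processing time): Shipment 2 Shipment 4 Shipment 3 Shipment 5 Shipment 6 Shipment 1.
Shipment 2: waits 0, runs 0→2
Shipment 4: waits 2, runs 2→5
Shipment 3: waits 5, runs 5→10
Shipment 5: waits 10, runs 10→18
Shipment 6: waits 18, runs 18→27
Shipment 1: waits 27, runs 27→44
Sum = 0+2+5+10+18+27 = 62.

62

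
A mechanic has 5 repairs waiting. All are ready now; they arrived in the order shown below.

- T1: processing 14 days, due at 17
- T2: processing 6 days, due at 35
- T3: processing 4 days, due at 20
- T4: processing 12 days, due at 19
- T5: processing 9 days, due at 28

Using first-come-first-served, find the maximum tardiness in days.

FIFO (arrival order): T1 T2 T3 T4 T5.
T1: 0→14, due 17, tardiness 0
T2: 14→20, due 35, tardiness 0
T3: 20→24, due 20, tardiness 4
T4: 24→36, due 19, tardiness 17
T5: 36→45, due 28, tardiness 17
Maximum = 17.

17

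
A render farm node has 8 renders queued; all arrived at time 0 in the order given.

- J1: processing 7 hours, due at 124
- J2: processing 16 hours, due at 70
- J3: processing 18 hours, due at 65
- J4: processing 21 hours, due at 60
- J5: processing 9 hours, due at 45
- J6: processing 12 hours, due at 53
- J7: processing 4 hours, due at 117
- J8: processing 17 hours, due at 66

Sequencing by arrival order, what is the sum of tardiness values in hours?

96

FIFO (arrival order): J1 J2 J3 J4 J5 J6 J7 J8.
J1: 0→7, due 124, tardiness 0
J2: 7→23, due 70, tardiness 0
J3: 23→41, due 65, tardiness 0
J4: 41→62, due 60, tardiness 2
J5: 62→71, due 45, tardiness 26
J6: 71→83, due 53, tardiness 30
J7: 83→87, due 117, tardiness 0
J8: 87→104, due 66, tardiness 38
Sum = 0+0+0+2+26+30+0+38 = 96.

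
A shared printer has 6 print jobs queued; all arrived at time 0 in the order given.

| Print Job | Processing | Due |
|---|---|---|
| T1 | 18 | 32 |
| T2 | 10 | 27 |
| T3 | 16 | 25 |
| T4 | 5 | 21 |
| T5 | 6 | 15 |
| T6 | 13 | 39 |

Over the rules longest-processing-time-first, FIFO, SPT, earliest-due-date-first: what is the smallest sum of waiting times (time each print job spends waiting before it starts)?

121

LPT (decreasing processing time): T1 T3 T6 T2 T5 T4.
T1: waits 0, runs 0→18
T3: waits 18, runs 18→34
T6: waits 34, runs 34→47
T2: waits 47, runs 47→57
T5: waits 57, runs 57→63
T4: waits 63, runs 63→68
Sum = 0+18+34+47+57+63 = 219.
FIFO (arrival order): T1 T2 T3 T4 T5 T6.
T1: waits 0, runs 0→18
T2: waits 18, runs 18→28
T3: waits 28, runs 28→44
T4: waits 44, runs 44→49
T5: waits 49, runs 49→55
T6: waits 55, runs 55→68
Sum = 0+18+28+44+49+55 = 194.
SPT (increasing processing time): T4 T5 T2 T6 T3 T1.
T4: waits 0, runs 0→5
T5: waits 5, runs 5→11
T2: waits 11, runs 11→21
T6: waits 21, runs 21→34
T3: waits 34, runs 34→50
T1: waits 50, runs 50→68
Sum = 0+5+11+21+34+50 = 121.
EDD (increasing due date): T5 T4 T3 T2 T1 T6.
T5: waits 0, runs 0→6
T4: waits 6, runs 6→11
T3: waits 11, runs 11→27
T2: waits 27, runs 27→37
T1: waits 37, runs 37→55
T6: waits 55, runs 55→68
Sum = 0+6+11+27+37+55 = 136.
LPT 219, FIFO 194, SPT 121, EDD 136 → minimum 121.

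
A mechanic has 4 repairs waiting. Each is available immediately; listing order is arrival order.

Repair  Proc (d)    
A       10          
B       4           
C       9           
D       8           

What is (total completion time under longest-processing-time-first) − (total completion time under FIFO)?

9

LPT (decreasing processing time): A C D B.
A: 0→10
C: 10→19
D: 19→27
B: 27→31
Sum = 10+19+27+31 = 87.
FIFO (arrival order): A B C D.
A: 0→10
B: 10→14
C: 14→23
D: 23→31
Sum = 10+14+23+31 = 78.
Difference = 87 − 78 = 9.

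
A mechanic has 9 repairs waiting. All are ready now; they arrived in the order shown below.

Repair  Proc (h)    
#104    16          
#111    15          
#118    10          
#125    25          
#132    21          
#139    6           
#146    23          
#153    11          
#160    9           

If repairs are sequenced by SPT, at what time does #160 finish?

15

SPT (increasing processing time): #139 #160 #118 #153 #111 #104 #132 #146 #125.
#139: 0→6
#160: 6→15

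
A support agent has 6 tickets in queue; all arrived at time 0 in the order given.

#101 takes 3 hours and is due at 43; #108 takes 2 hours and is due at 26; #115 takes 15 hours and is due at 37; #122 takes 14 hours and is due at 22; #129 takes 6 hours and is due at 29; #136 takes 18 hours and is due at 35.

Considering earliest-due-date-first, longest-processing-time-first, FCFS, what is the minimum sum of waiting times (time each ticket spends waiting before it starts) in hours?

102

EDD (increasing due date): #122 #108 #129 #136 #115 #101.
#122: waits 0, runs 0→14
#108: waits 14, runs 14→16
#129: waits 16, runs 16→22
#136: waits 22, runs 22→40
#115: waits 40, runs 40→55
#101: waits 55, runs 55→58
Sum = 0+14+16+22+40+55 = 147.
LPT (decreasing processing time): #136 #115 #122 #129 #101 #108.
#136: waits 0, runs 0→18
#115: waits 18, runs 18→33
#122: waits 33, runs 33→47
#129: waits 47, runs 47→53
#101: waits 53, runs 53→56
#108: waits 56, runs 56→58
Sum = 0+18+33+47+53+56 = 207.
FIFO (arrival order): #101 #108 #115 #122 #129 #136.
#101: waits 0, runs 0→3
#108: waits 3, runs 3→5
#115: waits 5, runs 5→20
#122: waits 20, runs 20→34
#129: waits 34, runs 34→40
#136: waits 40, runs 40→58
Sum = 0+3+5+20+34+40 = 102.
EDD 147, LPT 207, FIFO 102 → minimum 102.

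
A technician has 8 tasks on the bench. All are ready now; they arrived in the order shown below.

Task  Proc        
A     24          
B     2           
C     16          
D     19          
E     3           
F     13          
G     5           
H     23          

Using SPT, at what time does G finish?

10

SPT (increasing processing time): B E G F C D H A.
B: 0→2
E: 2→5
G: 5→10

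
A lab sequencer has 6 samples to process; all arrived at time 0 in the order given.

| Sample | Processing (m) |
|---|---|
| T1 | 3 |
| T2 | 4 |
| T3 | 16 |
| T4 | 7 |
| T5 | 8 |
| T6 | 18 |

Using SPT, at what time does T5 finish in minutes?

SPT (increasing processing time): T1 T2 T4 T5 T3 T6.
T1: 0→3
T2: 3→7
T4: 7→14
T5: 14→22

22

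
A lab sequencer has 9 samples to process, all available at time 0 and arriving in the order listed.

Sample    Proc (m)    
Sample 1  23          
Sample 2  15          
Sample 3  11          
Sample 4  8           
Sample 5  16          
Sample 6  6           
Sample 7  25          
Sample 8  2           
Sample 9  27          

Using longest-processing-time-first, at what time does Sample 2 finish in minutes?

LPT (decreasing processing time): Sample 9 Sample 7 Sample 1 Sample 5 Sample 2 Sample 3 Sample 4 Sample 6 Sample 8.
Sample 9: 0→27
Sample 7: 27→52
Sample 1: 52→75
Sample 5: 75→91
Sample 2: 91→106

106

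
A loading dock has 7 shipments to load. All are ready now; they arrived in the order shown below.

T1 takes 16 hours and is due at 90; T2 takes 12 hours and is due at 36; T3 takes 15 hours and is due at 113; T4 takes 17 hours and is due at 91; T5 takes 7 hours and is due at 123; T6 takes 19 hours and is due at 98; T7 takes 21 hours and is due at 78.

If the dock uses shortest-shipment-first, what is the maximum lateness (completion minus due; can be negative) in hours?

SPT (increasing processing time): T5 T2 T3 T1 T4 T6 T7.
T5: 0→7, due 123, lateness -116
T2: 7→19, due 36, lateness -17
T3: 19→34, due 113, lateness -79
T1: 34→50, due 90, lateness -40
T4: 50→67, due 91, lateness -24
T6: 67→86, due 98, lateness -12
T7: 86→107, due 78, lateness 29
Maximum = 29.

29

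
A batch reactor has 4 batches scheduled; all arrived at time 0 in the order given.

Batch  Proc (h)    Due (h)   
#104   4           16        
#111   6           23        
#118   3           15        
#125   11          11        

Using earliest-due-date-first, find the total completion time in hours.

67

EDD (increasing due date): #125 #118 #104 #111.
#125: 0→11
#118: 11→14
#104: 14→18
#111: 18→24
Sum = 11+14+18+24 = 67.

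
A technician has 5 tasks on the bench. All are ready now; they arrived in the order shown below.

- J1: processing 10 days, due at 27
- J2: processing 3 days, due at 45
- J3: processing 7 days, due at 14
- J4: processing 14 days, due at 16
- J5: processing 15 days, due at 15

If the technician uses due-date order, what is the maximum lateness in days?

20

EDD (increasing due date): J3 J5 J4 J1 J2.
J3: 0→7, due 14, lateness -7
J5: 7→22, due 15, lateness 7
J4: 22→36, due 16, lateness 20
J1: 36→46, due 27, lateness 19
J2: 46→49, due 45, lateness 4
Maximum = 20.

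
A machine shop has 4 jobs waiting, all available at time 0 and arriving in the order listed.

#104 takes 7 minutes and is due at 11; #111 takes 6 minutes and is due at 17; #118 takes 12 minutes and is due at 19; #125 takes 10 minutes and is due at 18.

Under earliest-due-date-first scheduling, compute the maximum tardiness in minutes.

EDD (increasing due date): #104 #111 #125 #118.
#104: 0→7, due 11, tardiness 0
#111: 7→13, due 17, tardiness 0
#125: 13→23, due 18, tardiness 5
#118: 23→35, due 19, tardiness 16
Maximum = 16.

16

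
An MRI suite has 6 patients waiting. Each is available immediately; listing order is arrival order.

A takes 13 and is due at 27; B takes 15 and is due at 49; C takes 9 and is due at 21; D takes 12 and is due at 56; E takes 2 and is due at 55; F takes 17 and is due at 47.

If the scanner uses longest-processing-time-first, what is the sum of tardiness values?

77

LPT (decreasing processing time): F B A D C E.
F: 0→17, due 47, tardiness 0
B: 17→32, due 49, tardiness 0
A: 32→45, due 27, tardiness 18
D: 45→57, due 56, tardiness 1
C: 57→66, due 21, tardiness 45
E: 66→68, due 55, tardiness 13
Sum = 0+0+18+1+45+13 = 77.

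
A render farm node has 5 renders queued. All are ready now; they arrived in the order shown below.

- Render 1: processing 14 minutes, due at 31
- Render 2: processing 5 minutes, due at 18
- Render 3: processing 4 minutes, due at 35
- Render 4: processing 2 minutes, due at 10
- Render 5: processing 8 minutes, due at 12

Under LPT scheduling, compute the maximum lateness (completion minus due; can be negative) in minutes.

23

LPT (decreasing processing time): Render 1 Render 5 Render 2 Render 3 Render 4.
Render 1: 0→14, due 31, lateness -17
Render 5: 14→22, due 12, lateness 10
Render 2: 22→27, due 18, lateness 9
Render 3: 27→31, due 35, lateness -4
Render 4: 31→33, due 10, lateness 23
Maximum = 23.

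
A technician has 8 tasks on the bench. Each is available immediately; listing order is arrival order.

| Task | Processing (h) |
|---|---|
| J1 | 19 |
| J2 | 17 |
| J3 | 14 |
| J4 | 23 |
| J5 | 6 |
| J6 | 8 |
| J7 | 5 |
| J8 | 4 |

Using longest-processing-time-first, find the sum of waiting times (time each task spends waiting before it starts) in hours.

LPT (decreasing processing time): J4 J1 J2 J3 J6 J5 J7 J8.
J4: waits 0, runs 0→23
J1: waits 23, runs 23→42
J2: waits 42, runs 42→59
J3: waits 59, runs 59→73
J6: waits 73, runs 73→81
J5: waits 81, runs 81→87
J7: waits 87, runs 87→92
J8: waits 92, runs 92→96
Sum = 0+23+42+59+73+81+87+92 = 457.

457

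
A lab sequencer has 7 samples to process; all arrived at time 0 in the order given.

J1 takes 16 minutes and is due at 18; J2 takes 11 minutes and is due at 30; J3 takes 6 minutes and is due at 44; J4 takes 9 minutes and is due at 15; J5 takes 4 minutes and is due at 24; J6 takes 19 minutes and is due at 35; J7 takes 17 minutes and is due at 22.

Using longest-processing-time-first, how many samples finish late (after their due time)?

LPT (decreasing processing time): J6 J7 J1 J2 J4 J3 J5.
J6: 0→19, due 35, tardiness 0
J7: 19→36, due 22, tardiness 14
J1: 36→52, due 18, tardiness 34
J2: 52→63, due 30, tardiness 33
J4: 63→72, due 15, tardiness 57
J3: 72→78, due 44, tardiness 34
J5: 78→82, due 24, tardiness 58
Late samples: 6.

6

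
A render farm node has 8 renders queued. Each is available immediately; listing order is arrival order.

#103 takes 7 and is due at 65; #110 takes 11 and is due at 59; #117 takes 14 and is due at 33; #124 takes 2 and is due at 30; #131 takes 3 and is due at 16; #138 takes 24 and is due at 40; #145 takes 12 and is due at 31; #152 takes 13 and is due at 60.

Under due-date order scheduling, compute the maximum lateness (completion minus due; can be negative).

EDD (increasing due date): #131 #124 #145 #117 #138 #110 #152 #103.
#131: 0→3, due 16, lateness -13
#124: 3→5, due 30, lateness -25
#145: 5→17, due 31, lateness -14
#117: 17→31, due 33, lateness -2
#138: 31→55, due 40, lateness 15
#110: 55→66, due 59, lateness 7
#152: 66→79, due 60, lateness 19
#103: 79→86, due 65, lateness 21
Maximum = 21.

21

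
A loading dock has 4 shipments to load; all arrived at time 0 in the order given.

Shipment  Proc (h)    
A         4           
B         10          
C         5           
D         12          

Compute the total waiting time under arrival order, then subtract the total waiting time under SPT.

FIFO (arrival order): A B C D.
A: waits 0, runs 0→4
B: waits 4, runs 4→14
C: waits 14, runs 14→19
D: waits 19, runs 19→31
Sum = 0+4+14+19 = 37.
SPT (increasing processing time): A C B D.
A: waits 0, runs 0→4
C: waits 4, runs 4→9
B: waits 9, runs 9→19
D: waits 19, runs 19→31
Sum = 0+4+9+19 = 32.
Difference = 37 − 32 = 5.

5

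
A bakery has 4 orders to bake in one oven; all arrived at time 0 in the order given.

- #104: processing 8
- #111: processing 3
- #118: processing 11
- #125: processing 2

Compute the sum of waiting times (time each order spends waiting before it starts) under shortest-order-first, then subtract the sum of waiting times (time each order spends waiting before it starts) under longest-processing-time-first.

SPT (increasing processing time): #125 #111 #104 #118.
#125: waits 0, runs 0→2
#111: waits 2, runs 2→5
#104: waits 5, runs 5→13
#118: waits 13, runs 13→24
Sum = 0+2+5+13 = 20.
LPT (decreasing processing time): #118 #104 #111 #125.
#118: waits 0, runs 0→11
#104: waits 11, runs 11→19
#111: waits 19, runs 19→22
#125: waits 22, runs 22→24
Sum = 0+11+19+22 = 52.
Difference = 20 − 52 = -32.

-32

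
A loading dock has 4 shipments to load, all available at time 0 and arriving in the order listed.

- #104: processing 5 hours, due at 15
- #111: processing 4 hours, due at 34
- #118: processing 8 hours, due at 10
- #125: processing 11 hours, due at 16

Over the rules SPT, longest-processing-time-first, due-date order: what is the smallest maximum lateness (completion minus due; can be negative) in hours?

8

SPT (increasing processing time): #111 #104 #118 #125.
#111: 0→4, due 34, lateness -30
#104: 4→9, due 15, lateness -6
#118: 9→17, due 10, lateness 7
#125: 17→28, due 16, lateness 12
Maximum = 12.
LPT (decreasing processing time): #125 #118 #104 #111.
#125: 0→11, due 16, lateness -5
#118: 11→19, due 10, lateness 9
#104: 19→24, due 15, lateness 9
#111: 24→28, due 34, lateness -6
Maximum = 9.
EDD (increasing due date): #118 #104 #125 #111.
#118: 0→8, due 10, lateness -2
#104: 8→13, due 15, lateness -2
#125: 13→24, due 16, lateness 8
#111: 24→28, due 34, lateness -6
Maximum = 8.
SPT 12, LPT 9, EDD 8 → minimum 8.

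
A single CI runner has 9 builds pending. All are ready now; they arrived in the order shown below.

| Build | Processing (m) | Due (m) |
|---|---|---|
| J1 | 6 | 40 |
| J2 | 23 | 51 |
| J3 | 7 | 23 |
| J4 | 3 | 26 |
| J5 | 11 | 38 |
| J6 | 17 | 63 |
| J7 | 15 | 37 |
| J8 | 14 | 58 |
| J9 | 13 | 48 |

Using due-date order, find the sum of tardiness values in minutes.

116

EDD (increasing due date): J3 J4 J7 J5 J1 J9 J2 J8 J6.
J3: 0→7, due 23, tardiness 0
J4: 7→10, due 26, tardiness 0
J7: 10→25, due 37, tardiness 0
J5: 25→36, due 38, tardiness 0
J1: 36→42, due 40, tardiness 2
J9: 42→55, due 48, tardiness 7
J2: 55→78, due 51, tardiness 27
J8: 78→92, due 58, tardiness 34
J6: 92→109, due 63, tardiness 46
Sum = 0+0+0+0+2+7+27+34+46 = 116.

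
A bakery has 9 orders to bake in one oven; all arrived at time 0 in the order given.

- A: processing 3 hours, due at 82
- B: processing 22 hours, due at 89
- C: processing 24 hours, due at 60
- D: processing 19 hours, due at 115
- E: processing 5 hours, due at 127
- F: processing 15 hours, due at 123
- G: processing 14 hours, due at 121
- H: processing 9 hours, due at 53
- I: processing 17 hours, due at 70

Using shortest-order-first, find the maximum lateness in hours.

68

SPT (increasing processing time): A E H G F I D B C.
A: 0→3, due 82, lateness -79
E: 3→8, due 127, lateness -119
H: 8→17, due 53, lateness -36
G: 17→31, due 121, lateness -90
F: 31→46, due 123, lateness -77
I: 46→63, due 70, lateness -7
D: 63→82, due 115, lateness -33
B: 82→104, due 89, lateness 15
C: 104→128, due 60, lateness 68
Maximum = 68.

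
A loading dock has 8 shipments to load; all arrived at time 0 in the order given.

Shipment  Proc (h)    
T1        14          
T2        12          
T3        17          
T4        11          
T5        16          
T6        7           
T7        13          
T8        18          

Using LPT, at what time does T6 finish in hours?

108

LPT (decreasing processing time): T8 T3 T5 T1 T7 T2 T4 T6.
T8: 0→18
T3: 18→35
T5: 35→51
T1: 51→65
T7: 65→78
T2: 78→90
T4: 90→101
T6: 101→108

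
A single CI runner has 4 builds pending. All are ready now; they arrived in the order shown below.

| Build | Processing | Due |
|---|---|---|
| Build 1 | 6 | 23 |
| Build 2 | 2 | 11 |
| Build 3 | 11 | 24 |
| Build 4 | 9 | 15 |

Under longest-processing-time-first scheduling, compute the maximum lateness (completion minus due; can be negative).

LPT (decreasing processing time): Build 3 Build 4 Build 1 Build 2.
Build 3: 0→11, due 24, lateness -13
Build 4: 11→20, due 15, lateness 5
Build 1: 20→26, due 23, lateness 3
Build 2: 26→28, due 11, lateness 17
Maximum = 17.

17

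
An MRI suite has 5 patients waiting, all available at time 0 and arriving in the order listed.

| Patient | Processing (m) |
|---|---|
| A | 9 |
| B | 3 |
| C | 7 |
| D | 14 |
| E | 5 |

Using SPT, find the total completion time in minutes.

SPT (increasing processing time): B E C A D.
B: 0→3
E: 3→8
C: 8→15
A: 15→24
D: 24→38
Sum = 3+8+15+24+38 = 88.

88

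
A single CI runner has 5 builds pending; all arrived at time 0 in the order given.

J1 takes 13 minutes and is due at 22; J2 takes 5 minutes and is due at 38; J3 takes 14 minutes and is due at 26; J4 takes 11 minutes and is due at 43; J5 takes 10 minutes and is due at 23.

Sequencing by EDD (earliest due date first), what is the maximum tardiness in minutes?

EDD (increasing due date): J1 J5 J3 J2 J4.
J1: 0→13, due 22, tardiness 0
J5: 13→23, due 23, tardiness 0
J3: 23→37, due 26, tardiness 11
J2: 37→42, due 38, tardiness 4
J4: 42→53, due 43, tardiness 10
Maximum = 11.

11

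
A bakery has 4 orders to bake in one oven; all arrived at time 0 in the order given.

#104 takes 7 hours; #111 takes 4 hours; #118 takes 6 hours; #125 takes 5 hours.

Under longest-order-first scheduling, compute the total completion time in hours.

LPT (decreasing processing time): #104 #118 #125 #111.
#104: 0→7
#118: 7→13
#125: 13→18
#111: 18→22
Sum = 7+13+18+22 = 60.

60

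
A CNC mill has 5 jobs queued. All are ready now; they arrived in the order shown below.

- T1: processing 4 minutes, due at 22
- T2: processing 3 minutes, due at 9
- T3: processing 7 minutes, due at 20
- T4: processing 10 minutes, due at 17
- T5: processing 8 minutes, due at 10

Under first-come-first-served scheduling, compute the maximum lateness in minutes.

FIFO (arrival order): T1 T2 T3 T4 T5.
T1: 0→4, due 22, lateness -18
T2: 4→7, due 9, lateness -2
T3: 7→14, due 20, lateness -6
T4: 14→24, due 17, lateness 7
T5: 24→32, due 10, lateness 22
Maximum = 22.

22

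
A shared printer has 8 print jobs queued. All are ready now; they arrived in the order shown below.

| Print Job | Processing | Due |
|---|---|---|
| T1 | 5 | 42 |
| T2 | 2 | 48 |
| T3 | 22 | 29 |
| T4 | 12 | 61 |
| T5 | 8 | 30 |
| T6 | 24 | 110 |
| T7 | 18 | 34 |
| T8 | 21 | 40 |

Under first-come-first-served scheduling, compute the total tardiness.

FIFO (arrival order): T1 T2 T3 T4 T5 T6 T7 T8.
T1: 0→5, due 42, tardiness 0
T2: 5→7, due 48, tardiness 0
T3: 7→29, due 29, tardiness 0
T4: 29→41, due 61, tardiness 0
T5: 41→49, due 30, tardiness 19
T6: 49→73, due 110, tardiness 0
T7: 73→91, due 34, tardiness 57
T8: 91→112, due 40, tardiness 72
Sum = 0+0+0+0+19+0+57+72 = 148.

148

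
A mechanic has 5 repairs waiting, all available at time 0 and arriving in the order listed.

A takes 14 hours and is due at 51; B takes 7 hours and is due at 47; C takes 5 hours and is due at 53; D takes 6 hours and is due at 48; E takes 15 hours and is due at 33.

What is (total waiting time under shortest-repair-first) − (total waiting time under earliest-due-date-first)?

SPT (increasing processing time): C D B A E.
C: waits 0, runs 0→5
D: waits 5, runs 5→11
B: waits 11, runs 11→18
A: waits 18, runs 18→32
E: waits 32, runs 32→47
Sum = 0+5+11+18+32 = 66.
EDD (increasing due date): E B D A C.
E: waits 0, runs 0→15
B: waits 15, runs 15→22
D: waits 22, runs 22→28
A: waits 28, runs 28→42
C: waits 42, runs 42→47
Sum = 0+15+22+28+42 = 107.
Difference = 66 − 107 = -41.

-41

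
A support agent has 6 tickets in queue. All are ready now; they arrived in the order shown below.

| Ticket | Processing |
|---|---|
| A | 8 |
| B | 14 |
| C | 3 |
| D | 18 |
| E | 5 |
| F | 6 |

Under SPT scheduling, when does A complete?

SPT (increasing processing time): C E F A B D.
C: 0→3
E: 3→8
F: 8→14
A: 14→22

22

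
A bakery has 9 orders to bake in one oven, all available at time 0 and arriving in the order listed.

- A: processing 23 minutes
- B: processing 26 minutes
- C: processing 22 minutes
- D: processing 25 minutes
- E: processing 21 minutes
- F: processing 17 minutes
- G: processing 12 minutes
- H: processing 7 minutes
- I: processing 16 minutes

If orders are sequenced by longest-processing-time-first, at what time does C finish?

LPT (decreasing processing time): B D A C E F I G H.
B: 0→26
D: 26→51
A: 51→74
C: 74→96

96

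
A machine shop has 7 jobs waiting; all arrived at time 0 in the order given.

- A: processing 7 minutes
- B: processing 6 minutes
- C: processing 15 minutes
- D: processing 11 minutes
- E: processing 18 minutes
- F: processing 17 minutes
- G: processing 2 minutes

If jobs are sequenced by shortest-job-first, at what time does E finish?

SPT (increasing processing time): G B A D C F E.
G: 0→2
B: 2→8
A: 8→15
D: 15→26
C: 26→41
F: 41→58
E: 58→76

76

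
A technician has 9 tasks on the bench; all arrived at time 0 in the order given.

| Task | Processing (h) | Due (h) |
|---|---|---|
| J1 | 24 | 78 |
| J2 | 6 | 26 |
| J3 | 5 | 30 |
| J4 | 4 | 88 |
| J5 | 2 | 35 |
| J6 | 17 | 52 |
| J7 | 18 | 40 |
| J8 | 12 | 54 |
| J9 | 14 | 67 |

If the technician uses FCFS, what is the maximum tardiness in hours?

FIFO (arrival order): J1 J2 J3 J4 J5 J6 J7 J8 J9.
J1: 0→24, due 78, tardiness 0
J2: 24→30, due 26, tardiness 4
J3: 30→35, due 30, tardiness 5
J4: 35→39, due 88, tardiness 0
J5: 39→41, due 35, tardiness 6
J6: 41→58, due 52, tardiness 6
J7: 58→76, due 40, tardiness 36
J8: 76→88, due 54, tardiness 34
J9: 88→102, due 67, tardiness 35
Maximum = 36.

36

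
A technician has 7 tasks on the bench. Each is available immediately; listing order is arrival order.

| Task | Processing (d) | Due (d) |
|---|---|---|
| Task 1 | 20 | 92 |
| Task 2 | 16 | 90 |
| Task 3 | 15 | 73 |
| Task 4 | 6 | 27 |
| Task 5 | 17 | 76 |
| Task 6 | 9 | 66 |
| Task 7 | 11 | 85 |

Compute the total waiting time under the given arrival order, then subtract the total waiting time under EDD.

91

FIFO (arrival order): Task 1 Task 2 Task 3 Task 4 Task 5 Task 6 Task 7.
Task 1: waits 0, runs 0→20
Task 2: waits 20, runs 20→36
Task 3: waits 36, runs 36→51
Task 4: waits 51, runs 51→57
Task 5: waits 57, runs 57→74
Task 6: waits 74, runs 74→83
Task 7: waits 83, runs 83→94
Sum = 0+20+36+51+57+74+83 = 321.
EDD (increasing due date): Task 4 Task 6 Task 3 Task 5 Task 7 Task 2 Task 1.
Task 4: waits 0, runs 0→6
Task 6: waits 6, runs 6→15
Task 3: waits 15, runs 15→30
Task 5: waits 30, runs 30→47
Task 7: waits 47, runs 47→58
Task 2: waits 58, runs 58→74
Task 1: waits 74, runs 74→94
Sum = 0+6+15+30+47+58+74 = 230.
Difference = 321 − 230 = 91.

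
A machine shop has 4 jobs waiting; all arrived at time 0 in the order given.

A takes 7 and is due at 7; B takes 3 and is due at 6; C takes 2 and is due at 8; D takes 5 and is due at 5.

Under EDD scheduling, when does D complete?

EDD (increasing due date): D B A C.
D: 0→5

5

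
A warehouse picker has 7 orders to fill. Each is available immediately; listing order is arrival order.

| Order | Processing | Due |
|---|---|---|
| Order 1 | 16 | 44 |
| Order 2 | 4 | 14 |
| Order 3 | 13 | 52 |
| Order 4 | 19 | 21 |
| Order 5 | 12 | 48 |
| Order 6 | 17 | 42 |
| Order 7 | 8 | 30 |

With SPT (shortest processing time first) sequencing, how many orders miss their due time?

3

SPT (increasing processing time): Order 2 Order 7 Order 5 Order 3 Order 1 Order 6 Order 4.
Order 2: 0→4, due 14, tardiness 0
Order 7: 4→12, due 30, tardiness 0
Order 5: 12→24, due 48, tardiness 0
Order 3: 24→37, due 52, tardiness 0
Order 1: 37→53, due 44, tardiness 9
Order 6: 53→70, due 42, tardiness 28
Order 4: 70→89, due 21, tardiness 68
Late orders: 3.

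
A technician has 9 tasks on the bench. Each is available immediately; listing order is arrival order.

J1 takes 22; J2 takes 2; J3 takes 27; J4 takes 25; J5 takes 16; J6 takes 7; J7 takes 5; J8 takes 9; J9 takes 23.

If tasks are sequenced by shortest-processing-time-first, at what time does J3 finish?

136

SPT (increasing processing time): J2 J7 J6 J8 J5 J1 J9 J4 J3.
J2: 0→2
J7: 2→7
J6: 7→14
J8: 14→23
J5: 23→39
J1: 39→61
J9: 61→84
J4: 84→109
J3: 109→136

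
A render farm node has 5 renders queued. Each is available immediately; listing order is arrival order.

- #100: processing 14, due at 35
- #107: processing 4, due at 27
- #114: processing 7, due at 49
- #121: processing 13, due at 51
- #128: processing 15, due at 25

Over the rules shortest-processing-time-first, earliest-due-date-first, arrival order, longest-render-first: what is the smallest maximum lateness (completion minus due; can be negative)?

SPT (increasing processing time): #107 #114 #121 #100 #128.
#107: 0→4, due 27, lateness -23
#114: 4→11, due 49, lateness -38
#121: 11→24, due 51, lateness -27
#100: 24→38, due 35, lateness 3
#128: 38→53, due 25, lateness 28
Maximum = 28.
EDD (increasing due date): #128 #107 #100 #114 #121.
#128: 0→15, due 25, lateness -10
#107: 15→19, due 27, lateness -8
#100: 19→33, due 35, lateness -2
#114: 33→40, due 49, lateness -9
#121: 40→53, due 51, lateness 2
Maximum = 2.
FIFO (arrival order): #100 #107 #114 #121 #128.
#100: 0→14, due 35, lateness -21
#107: 14→18, due 27, lateness -9
#114: 18→25, due 49, lateness -24
#121: 25→38, due 51, lateness -13
#128: 38→53, due 25, lateness 28
Maximum = 28.
LPT (decreasing processing time): #128 #100 #121 #114 #107.
#128: 0→15, due 25, lateness -10
#100: 15→29, due 35, lateness -6
#121: 29→42, due 51, lateness -9
#114: 42→49, due 49, lateness 0
#107: 49→53, due 27, lateness 26
Maximum = 26.
SPT 28, EDD 2, FIFO 28, LPT 26 → minimum 2.

2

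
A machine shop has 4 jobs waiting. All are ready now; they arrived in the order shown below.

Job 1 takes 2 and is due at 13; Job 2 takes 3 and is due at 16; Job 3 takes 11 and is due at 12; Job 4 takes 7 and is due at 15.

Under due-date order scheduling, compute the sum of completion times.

67

EDD (increasing due date): Job 3 Job 1 Job 4 Job 2.
Job 3: 0→11
Job 1: 11→13
Job 4: 13→20
Job 2: 20→23
Sum = 11+13+20+23 = 67.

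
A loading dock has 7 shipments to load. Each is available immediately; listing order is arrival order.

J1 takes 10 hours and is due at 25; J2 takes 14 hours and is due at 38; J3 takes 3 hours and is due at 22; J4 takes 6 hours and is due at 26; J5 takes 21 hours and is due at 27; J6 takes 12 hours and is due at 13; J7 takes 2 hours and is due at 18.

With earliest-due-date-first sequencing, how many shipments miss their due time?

EDD (increasing due date): J6 J7 J3 J1 J4 J5 J2.
J6: 0→12, due 13, tardiness 0
J7: 12→14, due 18, tardiness 0
J3: 14→17, due 22, tardiness 0
J1: 17→27, due 25, tardiness 2
J4: 27→33, due 26, tardiness 7
J5: 33→54, due 27, tardiness 27
J2: 54→68, due 38, tardiness 30
Late shipments: 4.

4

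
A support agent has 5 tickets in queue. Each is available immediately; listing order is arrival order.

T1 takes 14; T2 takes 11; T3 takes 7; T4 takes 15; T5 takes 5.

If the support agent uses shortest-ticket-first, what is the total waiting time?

77

SPT (increasing processing time): T5 T3 T2 T1 T4.
T5: waits 0, runs 0→5
T3: waits 5, runs 5→12
T2: waits 12, runs 12→23
T1: waits 23, runs 23→37
T4: waits 37, runs 37→52
Sum = 0+5+12+23+37 = 77.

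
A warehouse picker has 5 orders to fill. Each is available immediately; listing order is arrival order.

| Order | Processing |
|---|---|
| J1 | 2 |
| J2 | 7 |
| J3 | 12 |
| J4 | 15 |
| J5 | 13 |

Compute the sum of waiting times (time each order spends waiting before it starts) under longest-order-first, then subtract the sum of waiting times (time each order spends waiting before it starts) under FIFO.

62

LPT (decreasing processing time): J4 J5 J3 J2 J1.
J4: waits 0, runs 0→15
J5: waits 15, runs 15→28
J3: waits 28, runs 28→40
J2: waits 40, runs 40→47
J1: waits 47, runs 47→49
Sum = 0+15+28+40+47 = 130.
FIFO (arrival order): J1 J2 J3 J4 J5.
J1: waits 0, runs 0→2
J2: waits 2, runs 2→9
J3: waits 9, runs 9→21
J4: waits 21, runs 21→36
J5: waits 36, runs 36→49
Sum = 0+2+9+21+36 = 68.
Difference = 130 − 68 = 62.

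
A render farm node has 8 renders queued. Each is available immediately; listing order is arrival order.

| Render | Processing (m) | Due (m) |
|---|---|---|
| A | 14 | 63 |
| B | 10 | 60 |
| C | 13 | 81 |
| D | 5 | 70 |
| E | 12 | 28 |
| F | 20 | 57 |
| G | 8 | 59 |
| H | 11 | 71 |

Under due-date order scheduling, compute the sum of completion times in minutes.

440

EDD (increasing due date): E F G B A D H C.
E: 0→12
F: 12→32
G: 32→40
B: 40→50
A: 50→64
D: 64→69
H: 69→80
C: 80→93
Sum = 12+32+40+50+64+69+80+93 = 440.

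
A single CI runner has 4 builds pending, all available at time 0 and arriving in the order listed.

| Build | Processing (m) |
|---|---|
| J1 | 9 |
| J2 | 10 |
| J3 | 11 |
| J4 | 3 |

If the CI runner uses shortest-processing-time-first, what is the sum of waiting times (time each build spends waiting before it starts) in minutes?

SPT (increasing processing time): J4 J1 J2 J3.
J4: waits 0, runs 0→3
J1: waits 3, runs 3→12
J2: waits 12, runs 12→22
J3: waits 22, runs 22→33
Sum = 0+3+12+22 = 37.

37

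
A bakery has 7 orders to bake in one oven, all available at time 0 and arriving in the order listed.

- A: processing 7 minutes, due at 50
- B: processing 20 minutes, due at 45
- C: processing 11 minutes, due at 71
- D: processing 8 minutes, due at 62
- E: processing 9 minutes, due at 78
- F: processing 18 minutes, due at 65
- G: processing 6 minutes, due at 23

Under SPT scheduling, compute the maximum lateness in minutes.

34

SPT (increasing processing time): G A D E C F B.
G: 0→6, due 23, lateness -17
A: 6→13, due 50, lateness -37
D: 13→21, due 62, lateness -41
E: 21→30, due 78, lateness -48
C: 30→41, due 71, lateness -30
F: 41→59, due 65, lateness -6
B: 59→79, due 45, lateness 34
Maximum = 34.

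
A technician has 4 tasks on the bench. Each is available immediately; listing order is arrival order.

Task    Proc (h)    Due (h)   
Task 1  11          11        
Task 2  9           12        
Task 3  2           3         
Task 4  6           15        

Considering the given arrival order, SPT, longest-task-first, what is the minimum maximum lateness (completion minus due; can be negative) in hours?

FIFO (arrival order): Task 1 Task 2 Task 3 Task 4.
Task 1: 0→11, due 11, lateness 0
Task 2: 11→20, due 12, lateness 8
Task 3: 20→22, due 3, lateness 19
Task 4: 22→28, due 15, lateness 13
Maximum = 19.
SPT (increasing processing time): Task 3 Task 4 Task 2 Task 1.
Task 3: 0→2, due 3, lateness -1
Task 4: 2→8, due 15, lateness -7
Task 2: 8→17, due 12, lateness 5
Task 1: 17→28, due 11, lateness 17
Maximum = 17.
LPT (decreasing processing time): Task 1 Task 2 Task 4 Task 3.
Task 1: 0→11, due 11, lateness 0
Task 2: 11→20, due 12, lateness 8
Task 4: 20→26, due 15, lateness 11
Task 3: 26→28, due 3, lateness 25
Maximum = 25.
FIFO 19, SPT 17, LPT 25 → minimum 17.

17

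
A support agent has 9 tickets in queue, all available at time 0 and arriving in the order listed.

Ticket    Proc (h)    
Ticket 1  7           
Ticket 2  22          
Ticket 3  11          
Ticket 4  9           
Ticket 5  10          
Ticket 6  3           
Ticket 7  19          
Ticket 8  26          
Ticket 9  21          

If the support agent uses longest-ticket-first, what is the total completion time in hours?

810

LPT (decreasing processing time): Ticket 8 Ticket 2 Ticket 9 Ticket 7 Ticket 3 Ticket 5 Ticket 4 Ticket 1 Ticket 6.
Ticket 8: 0→26
Ticket 2: 26→48
Ticket 9: 48→69
Ticket 7: 69→88
Ticket 3: 88→99
Ticket 5: 99→109
Ticket 4: 109→118
Ticket 1: 118→125
Ticket 6: 125→128
Sum = 26+48+69+88+99+109+118+125+128 = 810.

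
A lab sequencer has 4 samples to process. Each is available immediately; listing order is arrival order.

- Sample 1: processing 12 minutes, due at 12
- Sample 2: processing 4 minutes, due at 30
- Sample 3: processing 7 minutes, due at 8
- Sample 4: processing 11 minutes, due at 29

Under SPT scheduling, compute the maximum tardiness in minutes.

SPT (increasing processing time): Sample 2 Sample 3 Sample 4 Sample 1.
Sample 2: 0→4, due 30, tardiness 0
Sample 3: 4→11, due 8, tardiness 3
Sample 4: 11→22, due 29, tardiness 0
Sample 1: 22→34, due 12, tardiness 22
Maximum = 22.

22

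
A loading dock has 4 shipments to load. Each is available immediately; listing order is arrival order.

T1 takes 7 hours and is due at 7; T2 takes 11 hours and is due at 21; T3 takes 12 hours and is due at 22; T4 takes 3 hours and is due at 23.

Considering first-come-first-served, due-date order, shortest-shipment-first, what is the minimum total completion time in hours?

67

FIFO (arrival order): T1 T2 T3 T4.
T1: 0→7
T2: 7→18
T3: 18→30
T4: 30→33
Sum = 7+18+30+33 = 88.
EDD (increasing due date): T1 T2 T3 T4.
T1: 0→7
T2: 7→18
T3: 18→30
T4: 30→33
Sum = 7+18+30+33 = 88.
SPT (increasing processing time): T4 T1 T2 T3.
T4: 0→3
T1: 3→10
T2: 10→21
T3: 21→33
Sum = 3+10+21+33 = 67.
FIFO 88, EDD 88, SPT 67 → minimum 67.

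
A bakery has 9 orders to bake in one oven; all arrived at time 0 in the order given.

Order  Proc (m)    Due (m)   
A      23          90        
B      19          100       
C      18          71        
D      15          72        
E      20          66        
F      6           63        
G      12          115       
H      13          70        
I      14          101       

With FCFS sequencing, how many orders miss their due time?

FIFO (arrival order): A B C D E F G H I.
A: 0→23, due 90, tardiness 0
B: 23→42, due 100, tardiness 0
C: 42→60, due 71, tardiness 0
D: 60→75, due 72, tardiness 3
E: 75→95, due 66, tardiness 29
F: 95→101, due 63, tardiness 38
G: 101→113, due 115, tardiness 0
H: 113→126, due 70, tardiness 56
I: 126→140, due 101, tardiness 39
Late orders: 5.

5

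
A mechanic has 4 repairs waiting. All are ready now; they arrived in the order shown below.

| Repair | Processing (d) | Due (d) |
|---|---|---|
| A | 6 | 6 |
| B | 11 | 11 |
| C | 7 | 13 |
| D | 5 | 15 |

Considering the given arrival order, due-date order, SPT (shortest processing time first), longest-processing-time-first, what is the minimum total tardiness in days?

FIFO (arrival order): A B C D.
A: 0→6, due 6, tardiness 0
B: 6→17, due 11, tardiness 6
C: 17→24, due 13, tardiness 11
D: 24→29, due 15, tardiness 14
Sum = 0+6+11+14 = 31.
EDD (increasing due date): A B C D.
A: 0→6, due 6, tardiness 0
B: 6→17, due 11, tardiness 6
C: 17→24, due 13, tardiness 11
D: 24→29, due 15, tardiness 14
Sum = 0+6+11+14 = 31.
SPT (increasing processing time): D A C B.
D: 0→5, due 15, tardiness 0
A: 5→11, due 6, tardiness 5
C: 11→18, due 13, tardiness 5
B: 18→29, due 11, tardiness 18
Sum = 0+5+5+18 = 28.
LPT (decreasing processing time): B C A D.
B: 0→11, due 11, tardiness 0
C: 11→18, due 13, tardiness 5
A: 18→24, due 6, tardiness 18
D: 24→29, due 15, tardiness 14
Sum = 0+5+18+14 = 37.
FIFO 31, EDD 31, SPT 28, LPT 37 → minimum 28.

28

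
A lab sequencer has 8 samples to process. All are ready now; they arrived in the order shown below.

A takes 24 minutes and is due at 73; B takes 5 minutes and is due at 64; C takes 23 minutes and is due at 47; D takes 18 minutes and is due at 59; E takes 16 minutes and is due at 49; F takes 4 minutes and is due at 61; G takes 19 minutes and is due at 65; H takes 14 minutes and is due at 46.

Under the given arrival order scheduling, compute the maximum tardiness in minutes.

77

FIFO (arrival order): A B C D E F G H.
A: 0→24, due 73, tardiness 0
B: 24→29, due 64, tardiness 0
C: 29→52, due 47, tardiness 5
D: 52→70, due 59, tardiness 11
E: 70→86, due 49, tardiness 37
F: 86→90, due 61, tardiness 29
G: 90→109, due 65, tardiness 44
H: 109→123, due 46, tardiness 77
Maximum = 77.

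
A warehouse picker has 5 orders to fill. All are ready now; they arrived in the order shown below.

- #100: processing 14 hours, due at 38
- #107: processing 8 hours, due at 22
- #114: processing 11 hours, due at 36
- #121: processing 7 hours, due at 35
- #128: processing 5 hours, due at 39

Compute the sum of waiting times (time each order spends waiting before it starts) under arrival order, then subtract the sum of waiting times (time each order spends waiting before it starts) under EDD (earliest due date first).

FIFO (arrival order): #100 #107 #114 #121 #128.
#100: waits 0, runs 0→14
#107: waits 14, runs 14→22
#114: waits 22, runs 22→33
#121: waits 33, runs 33→40
#128: waits 40, runs 40→45
Sum = 0+14+22+33+40 = 109.
EDD (increasing due date): #107 #121 #114 #100 #128.
#107: waits 0, runs 0→8
#121: waits 8, runs 8→15
#114: waits 15, runs 15→26
#100: waits 26, runs 26→40
#128: waits 40, runs 40→45
Sum = 0+8+15+26+40 = 89.
Difference = 109 − 89 = 20.

20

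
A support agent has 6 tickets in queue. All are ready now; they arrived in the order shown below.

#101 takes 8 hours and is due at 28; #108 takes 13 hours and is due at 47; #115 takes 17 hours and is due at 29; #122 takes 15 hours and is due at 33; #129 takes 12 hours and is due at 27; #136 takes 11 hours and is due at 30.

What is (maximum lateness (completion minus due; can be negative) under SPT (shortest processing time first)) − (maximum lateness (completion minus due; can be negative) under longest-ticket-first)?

SPT (increasing processing time): #101 #136 #129 #108 #122 #115.
#101: 0→8, due 28, lateness -20
#136: 8→19, due 30, lateness -11
#129: 19→31, due 27, lateness 4
#108: 31→44, due 47, lateness -3
#122: 44→59, due 33, lateness 26
#115: 59→76, due 29, lateness 47
Maximum = 47.
LPT (decreasing processing time): #115 #122 #108 #129 #136 #101.
#115: 0→17, due 29, lateness -12
#122: 17→32, due 33, lateness -1
#108: 32→45, due 47, lateness -2
#129: 45→57, due 27, lateness 30
#136: 57→68, due 30, lateness 38
#101: 68→76, due 28, lateness 48
Maximum = 48.
Difference = 47 − 48 = -1.

-1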